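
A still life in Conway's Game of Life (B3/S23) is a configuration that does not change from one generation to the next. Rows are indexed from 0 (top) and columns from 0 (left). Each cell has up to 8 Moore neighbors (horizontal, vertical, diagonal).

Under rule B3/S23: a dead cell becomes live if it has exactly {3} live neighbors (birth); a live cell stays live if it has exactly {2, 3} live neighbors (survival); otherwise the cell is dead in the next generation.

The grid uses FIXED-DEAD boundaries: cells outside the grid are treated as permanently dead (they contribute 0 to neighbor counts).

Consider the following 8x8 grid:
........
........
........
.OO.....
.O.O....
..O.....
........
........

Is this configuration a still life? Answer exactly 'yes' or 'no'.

Compute generation 1 and compare to generation 0 (given above):
Generation 1:
........
........
........
.OO.....
.O.O....
..O.....
........
........
The grids are IDENTICAL -> still life.

Answer: yes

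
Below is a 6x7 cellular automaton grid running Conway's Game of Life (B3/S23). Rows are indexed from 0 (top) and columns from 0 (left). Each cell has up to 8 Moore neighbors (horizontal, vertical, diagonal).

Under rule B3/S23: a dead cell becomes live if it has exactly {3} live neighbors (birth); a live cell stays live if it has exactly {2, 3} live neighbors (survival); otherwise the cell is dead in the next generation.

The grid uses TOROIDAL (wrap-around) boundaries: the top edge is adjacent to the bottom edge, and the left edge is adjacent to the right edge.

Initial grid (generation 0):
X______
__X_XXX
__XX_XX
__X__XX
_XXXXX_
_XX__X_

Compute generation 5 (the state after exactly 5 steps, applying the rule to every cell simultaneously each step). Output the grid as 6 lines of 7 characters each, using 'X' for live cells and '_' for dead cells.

Answer: ____X_X
X__X_X_
_X___X_
X___XXX
____X_X
___X__X

Derivation:
Simulating step by step:
Generation 0 (given above): 20 live cells
Generation 1: 16 live cells
X_XXX__
XXX_X__
XXX____
X______
X______
X____XX
Generation 2: 15 live cells
__X_X__
____X_X
__XX__X
X_____X
XX_____
X__XXX_
Generation 3: 16 live cells
______X
__X_X__
___X__X
__X___X
_X__XX_
X_XXXXX
Generation 4: 19 live cells
XXX___X
___X_X_
__XX_X_
X_XXX_X
_X_____
XXXX___
Generation 5: 15 live cells
(generation 5 grid is the final answer)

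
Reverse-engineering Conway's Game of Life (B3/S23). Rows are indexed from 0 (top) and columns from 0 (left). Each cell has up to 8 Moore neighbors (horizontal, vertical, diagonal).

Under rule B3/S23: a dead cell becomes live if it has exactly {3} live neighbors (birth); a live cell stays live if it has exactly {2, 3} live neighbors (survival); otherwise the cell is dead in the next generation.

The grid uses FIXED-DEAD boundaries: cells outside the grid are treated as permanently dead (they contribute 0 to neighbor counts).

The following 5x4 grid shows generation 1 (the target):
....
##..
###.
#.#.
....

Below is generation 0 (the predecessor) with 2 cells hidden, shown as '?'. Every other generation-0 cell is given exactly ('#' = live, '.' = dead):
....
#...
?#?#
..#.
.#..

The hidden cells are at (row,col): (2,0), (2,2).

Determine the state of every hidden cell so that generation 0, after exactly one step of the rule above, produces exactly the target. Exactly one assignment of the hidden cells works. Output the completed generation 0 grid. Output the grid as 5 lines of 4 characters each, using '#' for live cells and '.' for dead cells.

Answer: ....
#...
##.#
..#.
.#..

Derivation:
Hidden generation-0 cells (in order): (2,0), (2,2).
A hidden cell only influences target cells in its own 3x3 neighborhood. Try each of the 2^2 = 4 assignments, step the completed generation 0 forward once under B3/S23, and compare with the target:
  (2,0)=. (2,2)=. -> step gives (1,0)='.' but target has '#' -> reject
  (2,0)=. (2,2)=# -> step gives (1,0)='.' but target has '#' -> reject
  (2,0)=# (2,2)=. -> step reproduces the target at every cell -> ACCEPT
  (2,0)=# (2,2)=# -> step gives (1,1)='.' but target has '#' -> reject
Unique solution: (2,0)=live, (2,2)=dead.
Check: live-neighbor counts of every cell in the completed generation 0:
1100
2321
2331
3432
1121
Applying B3/S23 to generation 0 with these counts gives:
....
##..
###.
#.#.
....
which matches the target exactly.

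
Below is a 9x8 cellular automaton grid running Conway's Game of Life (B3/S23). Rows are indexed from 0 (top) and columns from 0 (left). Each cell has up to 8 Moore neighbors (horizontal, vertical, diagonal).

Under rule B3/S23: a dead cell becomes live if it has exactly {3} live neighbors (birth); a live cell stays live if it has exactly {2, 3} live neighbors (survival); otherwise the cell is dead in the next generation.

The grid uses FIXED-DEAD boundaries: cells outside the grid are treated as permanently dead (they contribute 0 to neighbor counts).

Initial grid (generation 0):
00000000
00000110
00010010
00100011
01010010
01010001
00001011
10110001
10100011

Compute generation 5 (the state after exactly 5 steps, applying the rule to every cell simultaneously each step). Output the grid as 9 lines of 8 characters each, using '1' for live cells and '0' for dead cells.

Answer: 00000000
00000000
00011000
00110001
00001001
00010011
00010011
00100011
00000000

Derivation:
Simulating step by step:
Generation 0 (given above): 24 live cells
Generation 1: 25 live cells
00000000
00000110
00000000
00110111
01010010
00011101
01001011
00110100
00110011
Generation 2: 17 live cells
00000000
00000000
00001001
00111111
00000000
00010001
00000001
01000100
00111010
Generation 3: 20 live cells
00000000
00000000
00001001
00011111
00100101
00000000
00000010
00111110
00111100
Generation 4: 16 live cells
00000000
00000000
00011001
00010001
00010101
00000010
00011010
00100010
00100010
Generation 5: 16 live cells
(generation 5 grid is the final answer)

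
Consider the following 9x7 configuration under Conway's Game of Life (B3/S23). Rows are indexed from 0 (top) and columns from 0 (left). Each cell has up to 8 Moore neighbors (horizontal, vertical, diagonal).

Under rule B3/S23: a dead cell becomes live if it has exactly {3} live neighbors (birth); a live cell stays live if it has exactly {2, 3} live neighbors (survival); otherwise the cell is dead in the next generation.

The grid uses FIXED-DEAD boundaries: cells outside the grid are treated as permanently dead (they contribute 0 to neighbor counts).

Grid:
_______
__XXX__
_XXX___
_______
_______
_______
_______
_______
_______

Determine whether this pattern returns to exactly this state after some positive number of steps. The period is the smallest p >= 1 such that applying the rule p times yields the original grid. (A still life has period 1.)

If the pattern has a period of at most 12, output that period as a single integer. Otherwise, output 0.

Answer: 2

Derivation:
Simulating and comparing each generation to the original:
Gen 0 (original, given above): 6 live cells
Gen 1: 6 live cells, differs from original
Gen 2: 6 live cells, MATCHES original -> period = 2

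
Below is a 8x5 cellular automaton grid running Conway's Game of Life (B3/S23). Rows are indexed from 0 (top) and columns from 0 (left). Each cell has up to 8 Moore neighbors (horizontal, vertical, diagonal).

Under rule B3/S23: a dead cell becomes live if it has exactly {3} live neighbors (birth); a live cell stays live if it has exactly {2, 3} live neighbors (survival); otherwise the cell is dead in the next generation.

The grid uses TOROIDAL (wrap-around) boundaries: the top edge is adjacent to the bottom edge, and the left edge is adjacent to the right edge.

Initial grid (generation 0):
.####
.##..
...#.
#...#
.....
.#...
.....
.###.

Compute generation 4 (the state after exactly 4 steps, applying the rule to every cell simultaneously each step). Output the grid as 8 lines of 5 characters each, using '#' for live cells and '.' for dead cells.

Answer: .....
.....
.....
.....
.....
.....
.#...
.#...

Derivation:
Simulating step by step:
Generation 0 (given above): 13 live cells
Generation 1: 15 live cells
....#
##..#
#####
....#
#....
.....
.#...
##..#
Generation 2: 6 live cells
...#.
.....
..#..
..#..
.....
.....
.#...
.#..#
Generation 3: 3 live cells
.....
.....
.....
.....
.....
.....
#....
#.#..
Generation 4: 2 live cells
(generation 4 grid is the final answer)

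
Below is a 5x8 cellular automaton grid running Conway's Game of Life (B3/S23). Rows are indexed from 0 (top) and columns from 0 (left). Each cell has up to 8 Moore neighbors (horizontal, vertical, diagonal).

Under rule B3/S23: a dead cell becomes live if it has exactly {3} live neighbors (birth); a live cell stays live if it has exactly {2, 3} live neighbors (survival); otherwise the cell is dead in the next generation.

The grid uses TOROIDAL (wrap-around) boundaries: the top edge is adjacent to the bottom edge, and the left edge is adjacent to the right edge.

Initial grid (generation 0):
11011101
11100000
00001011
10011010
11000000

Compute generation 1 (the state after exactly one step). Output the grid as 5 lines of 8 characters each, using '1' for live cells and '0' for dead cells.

Simulating step by step:
Generation 0 (given above): 18 live cells
Generation 1: 13 live cells
(generation 1 grid is the final answer)

Answer: 00011001
00100000
00101010
11011010
00000010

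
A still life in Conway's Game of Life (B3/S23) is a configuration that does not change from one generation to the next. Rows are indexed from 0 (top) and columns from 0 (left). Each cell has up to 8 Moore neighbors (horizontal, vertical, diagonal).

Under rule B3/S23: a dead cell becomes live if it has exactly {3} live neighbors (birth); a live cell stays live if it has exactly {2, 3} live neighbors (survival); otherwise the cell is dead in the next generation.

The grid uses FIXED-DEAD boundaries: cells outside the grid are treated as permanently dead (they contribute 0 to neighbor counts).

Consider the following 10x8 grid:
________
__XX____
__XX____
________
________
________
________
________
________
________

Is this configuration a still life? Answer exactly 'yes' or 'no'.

Compute generation 1 and compare to generation 0 (given above):
Generation 1:
________
__XX____
__XX____
________
________
________
________
________
________
________
The grids are IDENTICAL -> still life.

Answer: yes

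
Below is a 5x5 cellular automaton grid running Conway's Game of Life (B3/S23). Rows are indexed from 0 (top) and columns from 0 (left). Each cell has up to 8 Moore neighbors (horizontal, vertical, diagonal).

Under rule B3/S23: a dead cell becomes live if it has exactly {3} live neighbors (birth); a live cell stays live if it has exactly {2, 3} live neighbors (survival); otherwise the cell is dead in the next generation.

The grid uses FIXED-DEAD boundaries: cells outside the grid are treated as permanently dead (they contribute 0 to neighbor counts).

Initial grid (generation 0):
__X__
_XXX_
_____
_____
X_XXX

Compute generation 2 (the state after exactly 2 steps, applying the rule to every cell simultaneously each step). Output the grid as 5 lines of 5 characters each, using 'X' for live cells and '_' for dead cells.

Answer: _X_X_
_____
_X___
__XX_
_____

Derivation:
Simulating step by step:
Generation 0 (given above): 8 live cells
Generation 1: 9 live cells
_XXX_
_XXX_
__X__
___X_
___X_
Generation 2: 5 live cells
(generation 2 grid is the final answer)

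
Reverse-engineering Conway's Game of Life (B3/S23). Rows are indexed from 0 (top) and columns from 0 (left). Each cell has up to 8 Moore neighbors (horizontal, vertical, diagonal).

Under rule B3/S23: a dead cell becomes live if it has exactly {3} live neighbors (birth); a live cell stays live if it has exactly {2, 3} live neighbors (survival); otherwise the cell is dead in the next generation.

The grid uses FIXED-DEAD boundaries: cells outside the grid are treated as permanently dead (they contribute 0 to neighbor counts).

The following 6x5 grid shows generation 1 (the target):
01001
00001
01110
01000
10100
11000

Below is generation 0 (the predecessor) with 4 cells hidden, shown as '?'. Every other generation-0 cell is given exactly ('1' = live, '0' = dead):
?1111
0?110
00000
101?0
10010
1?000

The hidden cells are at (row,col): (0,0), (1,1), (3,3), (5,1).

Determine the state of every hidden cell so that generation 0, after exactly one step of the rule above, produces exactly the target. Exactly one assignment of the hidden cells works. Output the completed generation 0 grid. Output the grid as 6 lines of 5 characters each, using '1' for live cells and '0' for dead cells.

Answer: 11111
00110
00000
10100
10010
11000

Derivation:
Hidden generation-0 cells (in order): (0,0), (1,1), (3,3), (5,1).
A hidden cell only influences target cells in its own 3x3 neighborhood. Try each of the 2^4 = 16 assignments, step the completed generation 0 forward once under B3/S23, and compare with the target:
  (0,0)=0 (1,1)=0 (3,3)=0 (5,1)=0 -> step gives (1,1)='1' but target has '0' -> reject
  (0,0)=0 (1,1)=0 (3,3)=0 (5,1)=1 -> step gives (1,1)='1' but target has '0' -> reject
  (0,0)=0 (1,1)=0 (3,3)=1 (5,1)=0 -> step gives (1,1)='1' but target has '0' -> reject
  (0,0)=0 (1,1)=0 (3,3)=1 (5,1)=1 -> step gives (1,1)='1' but target has '0' -> reject
  (0,0)=0 (1,1)=1 (3,3)=0 (5,1)=0 -> step gives (1,1)='1' but target has '0' -> reject
  (0,0)=0 (1,1)=1 (3,3)=0 (5,1)=1 -> step gives (1,1)='1' but target has '0' -> reject
  (0,0)=0 (1,1)=1 (3,3)=1 (5,1)=0 -> step gives (1,1)='1' but target has '0' -> reject
  (0,0)=0 (1,1)=1 (3,3)=1 (5,1)=1 -> step gives (1,1)='1' but target has '0' -> reject
  (0,0)=1 (1,1)=0 (3,3)=0 (5,1)=0 -> step gives (4,2)='0' but target has '1' -> reject
  (0,0)=1 (1,1)=0 (3,3)=0 (5,1)=1 -> step reproduces the target at every cell -> ACCEPT
  (0,0)=1 (1,1)=0 (3,3)=1 (5,1)=0 -> step gives (2,2)='0' but target has '1' -> reject
  (0,0)=1 (1,1)=0 (3,3)=1 (5,1)=1 -> step gives (2,2)='0' but target has '1' -> reject
  (0,0)=1 (1,1)=1 (3,3)=0 (5,1)=0 -> step gives (0,0)='1' but target has '0' -> reject
  (0,0)=1 (1,1)=1 (3,3)=0 (5,1)=1 -> step gives (0,0)='1' but target has '0' -> reject
  (0,0)=1 (1,1)=1 (3,3)=1 (5,1)=0 -> step gives (0,0)='1' but target has '0' -> reject
  (0,0)=1 (1,1)=1 (3,3)=1 (5,1)=1 -> step gives (0,0)='1' but target has '0' -> reject
Unique solution: (0,0)=live, (1,1)=dead, (3,3)=dead, (5,1)=live.
Check: live-neighbor counts of every cell in the completed generation 0:
13442
24443
13331
13121
35311
22211
Applying B3/S23 to generation 0 with these counts gives:
01001
00001
01110
01000
10100
11000
which matches the target exactly.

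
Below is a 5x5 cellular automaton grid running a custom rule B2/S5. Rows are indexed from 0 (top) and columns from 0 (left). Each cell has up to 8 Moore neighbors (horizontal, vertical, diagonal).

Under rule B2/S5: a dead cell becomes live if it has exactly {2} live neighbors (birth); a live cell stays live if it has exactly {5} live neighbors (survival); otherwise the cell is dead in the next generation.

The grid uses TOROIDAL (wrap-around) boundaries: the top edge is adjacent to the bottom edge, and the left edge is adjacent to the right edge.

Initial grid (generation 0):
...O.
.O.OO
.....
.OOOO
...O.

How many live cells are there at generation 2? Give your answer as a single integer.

Simulating step by step:
Generation 0 (given above): 9 live cells
Generation 1: 5 live cells
O....
O....
.....
O....
OO...
Generation 2: 6 live cells
.....
.O..O
OO..O
....O
.....
Population at generation 2: 6

Answer: 6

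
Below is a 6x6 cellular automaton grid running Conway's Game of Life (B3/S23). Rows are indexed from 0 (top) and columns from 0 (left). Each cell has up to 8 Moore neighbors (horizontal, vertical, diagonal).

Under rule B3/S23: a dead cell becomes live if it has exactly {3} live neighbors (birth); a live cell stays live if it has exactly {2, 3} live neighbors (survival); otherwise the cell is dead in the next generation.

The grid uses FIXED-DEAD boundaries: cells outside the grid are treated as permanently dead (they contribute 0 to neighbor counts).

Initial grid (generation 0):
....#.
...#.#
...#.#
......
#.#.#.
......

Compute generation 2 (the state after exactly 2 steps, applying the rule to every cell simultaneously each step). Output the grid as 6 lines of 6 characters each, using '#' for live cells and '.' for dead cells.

Simulating step by step:
Generation 0 (given above): 8 live cells
Generation 1: 5 live cells
....#.
...#.#
......
...##.
......
......
Generation 2: 3 live cells
(generation 2 grid is the final answer)

Answer: ....#.
....#.
...#..
......
......
......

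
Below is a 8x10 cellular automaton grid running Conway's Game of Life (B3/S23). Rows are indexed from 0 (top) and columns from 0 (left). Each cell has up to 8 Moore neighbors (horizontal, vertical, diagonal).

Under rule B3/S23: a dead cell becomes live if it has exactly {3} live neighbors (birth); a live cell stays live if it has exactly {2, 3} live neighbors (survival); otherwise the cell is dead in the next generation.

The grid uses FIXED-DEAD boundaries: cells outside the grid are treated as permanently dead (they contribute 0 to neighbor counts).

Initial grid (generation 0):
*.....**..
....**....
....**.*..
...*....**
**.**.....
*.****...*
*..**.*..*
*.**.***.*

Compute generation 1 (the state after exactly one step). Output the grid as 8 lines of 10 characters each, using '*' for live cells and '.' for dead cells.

Simulating step by step:
Generation 0 (given above): 33 live cells
Generation 1: 28 live cells
(generation 1 grid is the final answer)

Answer: .....**...
....*..*..
...*.**.*.
..**.*..*.
**...*..**
*.........
*......*.*
.***.****.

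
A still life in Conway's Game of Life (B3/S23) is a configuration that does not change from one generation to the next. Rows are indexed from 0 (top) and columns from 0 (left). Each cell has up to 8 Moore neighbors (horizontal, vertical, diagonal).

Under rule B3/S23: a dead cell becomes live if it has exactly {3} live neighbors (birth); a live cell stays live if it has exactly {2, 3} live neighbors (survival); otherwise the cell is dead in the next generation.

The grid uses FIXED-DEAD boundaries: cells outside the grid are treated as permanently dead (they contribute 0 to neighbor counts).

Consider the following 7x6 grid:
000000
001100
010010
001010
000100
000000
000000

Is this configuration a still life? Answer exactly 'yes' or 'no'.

Compute generation 1 and compare to generation 0 (given above):
Generation 1:
000000
001100
010010
001010
000100
000000
000000
The grids are IDENTICAL -> still life.

Answer: yes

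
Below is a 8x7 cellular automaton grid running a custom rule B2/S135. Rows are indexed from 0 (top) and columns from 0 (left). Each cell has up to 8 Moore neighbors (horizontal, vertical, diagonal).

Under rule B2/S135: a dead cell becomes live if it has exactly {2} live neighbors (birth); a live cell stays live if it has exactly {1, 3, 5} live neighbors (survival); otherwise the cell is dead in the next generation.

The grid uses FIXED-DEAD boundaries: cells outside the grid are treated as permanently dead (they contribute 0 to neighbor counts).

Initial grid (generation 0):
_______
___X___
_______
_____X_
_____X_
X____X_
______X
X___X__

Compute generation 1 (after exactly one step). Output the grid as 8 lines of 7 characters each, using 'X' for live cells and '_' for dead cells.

Simulating step by step:
Generation 0 (given above): 8 live cells
Generation 1: 10 live cells
(generation 1 grid is the final answer)

Answer: _______
_______
____X__
____XXX
_______
____X__
XX__X_X
_____X_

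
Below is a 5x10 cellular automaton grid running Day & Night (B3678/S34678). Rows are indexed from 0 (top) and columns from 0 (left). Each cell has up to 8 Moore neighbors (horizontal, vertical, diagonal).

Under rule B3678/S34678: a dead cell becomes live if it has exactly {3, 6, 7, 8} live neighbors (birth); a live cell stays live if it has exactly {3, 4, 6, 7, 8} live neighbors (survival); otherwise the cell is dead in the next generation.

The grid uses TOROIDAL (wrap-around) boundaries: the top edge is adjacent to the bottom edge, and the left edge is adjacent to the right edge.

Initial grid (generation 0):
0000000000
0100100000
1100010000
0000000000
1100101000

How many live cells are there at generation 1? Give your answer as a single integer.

Simulating step by step:
Generation 0 (given above): 9 live cells
Generation 1: 5 live cells
1100010000
1000000000
0000000000
0000010000
0000000000
Population at generation 1: 5

Answer: 5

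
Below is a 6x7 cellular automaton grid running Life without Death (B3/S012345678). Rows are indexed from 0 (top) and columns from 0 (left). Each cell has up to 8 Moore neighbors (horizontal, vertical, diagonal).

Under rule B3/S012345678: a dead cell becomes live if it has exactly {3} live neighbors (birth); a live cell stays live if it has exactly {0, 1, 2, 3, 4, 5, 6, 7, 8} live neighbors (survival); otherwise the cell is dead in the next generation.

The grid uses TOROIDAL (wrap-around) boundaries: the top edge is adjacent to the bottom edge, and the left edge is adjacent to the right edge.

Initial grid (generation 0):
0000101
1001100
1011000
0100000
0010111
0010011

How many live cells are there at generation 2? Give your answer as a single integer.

Simulating step by step:
Generation 0 (given above): 16 live cells
Generation 1: 30 live cells
1000101
1111111
1011100
1100111
1111111
1010011
Generation 2: 30 live cells
1000101
1111111
1011100
1100111
1111111
1010011
Population at generation 2: 30

Answer: 30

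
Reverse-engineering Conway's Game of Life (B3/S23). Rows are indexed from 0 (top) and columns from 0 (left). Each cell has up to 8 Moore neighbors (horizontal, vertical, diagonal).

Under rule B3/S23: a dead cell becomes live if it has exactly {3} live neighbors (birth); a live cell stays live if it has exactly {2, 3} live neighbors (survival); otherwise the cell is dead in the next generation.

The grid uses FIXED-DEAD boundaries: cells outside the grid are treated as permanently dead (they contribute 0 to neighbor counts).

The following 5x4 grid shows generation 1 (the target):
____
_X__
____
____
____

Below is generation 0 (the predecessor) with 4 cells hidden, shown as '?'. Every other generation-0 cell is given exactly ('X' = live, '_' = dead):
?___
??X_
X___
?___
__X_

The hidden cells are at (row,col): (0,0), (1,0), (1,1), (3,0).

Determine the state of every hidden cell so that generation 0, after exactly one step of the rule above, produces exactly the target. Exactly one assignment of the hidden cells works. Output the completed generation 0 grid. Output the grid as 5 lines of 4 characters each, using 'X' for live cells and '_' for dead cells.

Answer: X___
__X_
X___
____
__X_

Derivation:
Hidden generation-0 cells (in order): (0,0), (1,0), (1,1), (3,0).
A hidden cell only influences target cells in its own 3x3 neighborhood. Try each of the 2^4 = 16 assignments, step the completed generation 0 forward once under B3/S23, and compare with the target:
  (0,0)=_ (1,0)=_ (1,1)=_ (3,0)=_ -> step gives (1,1)='_' but target has 'X' -> reject
  (0,0)=_ (1,0)=_ (1,1)=_ (3,0)=X -> step gives (1,1)='_' but target has 'X' -> reject
  (0,0)=_ (1,0)=_ (1,1)=X (3,0)=_ -> step gives (2,1)='X' but target has '_' -> reject
  (0,0)=_ (1,0)=_ (1,1)=X (3,0)=X -> step gives (2,0)='X' but target has '_' -> reject
  (0,0)=_ (1,0)=X (1,1)=_ (3,0)=_ -> step gives (2,1)='X' but target has '_' -> reject
  (0,0)=_ (1,0)=X (1,1)=_ (3,0)=X -> step gives (2,0)='X' but target has '_' -> reject
  (0,0)=_ (1,0)=X (1,1)=X (3,0)=_ -> step gives (0,1)='X' but target has '_' -> reject
  (0,0)=_ (1,0)=X (1,1)=X (3,0)=X -> step gives (0,1)='X' but target has '_' -> reject
  (0,0)=X (1,0)=_ (1,1)=_ (3,0)=_ -> step reproduces the target at every cell -> ACCEPT
  (0,0)=X (1,0)=_ (1,1)=_ (3,0)=X -> step gives (2,1)='X' but target has '_' -> reject
  (0,0)=X (1,0)=_ (1,1)=X (3,0)=_ -> step gives (0,1)='X' but target has '_' -> reject
  (0,0)=X (1,0)=_ (1,1)=X (3,0)=X -> step gives (0,1)='X' but target has '_' -> reject
  (0,0)=X (1,0)=X (1,1)=_ (3,0)=_ -> step gives (0,1)='X' but target has '_' -> reject
  (0,0)=X (1,0)=X (1,1)=_ (3,0)=X -> step gives (0,1)='X' but target has '_' -> reject
  (0,0)=X (1,0)=X (1,1)=X (3,0)=_ -> step gives (0,0)='X' but target has '_' -> reject
  (0,0)=X (1,0)=X (1,1)=X (3,0)=X -> step gives (0,0)='X' but target has '_' -> reject
Unique solution: (0,0)=live, (1,0)=dead, (1,1)=dead, (3,0)=dead.
Check: live-neighbor counts of every cell in the completed generation 0:
0211
2301
0211
1211
0101
Applying B3/S23 to generation 0 with these counts gives:
____
_X__
____
____
____
which matches the target exactly.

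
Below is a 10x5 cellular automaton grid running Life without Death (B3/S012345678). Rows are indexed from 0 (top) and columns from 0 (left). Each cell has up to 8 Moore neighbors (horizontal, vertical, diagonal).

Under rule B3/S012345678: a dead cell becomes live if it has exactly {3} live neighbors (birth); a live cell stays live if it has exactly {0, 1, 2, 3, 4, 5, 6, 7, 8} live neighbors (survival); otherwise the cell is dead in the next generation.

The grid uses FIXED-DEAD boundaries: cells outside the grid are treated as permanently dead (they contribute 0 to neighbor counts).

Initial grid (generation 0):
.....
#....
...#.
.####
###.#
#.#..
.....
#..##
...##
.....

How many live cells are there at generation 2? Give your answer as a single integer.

Simulating step by step:
Generation 0 (given above): 17 live cells
Generation 1: 23 live cells
.....
#....
.#.##
#####
###.#
#.##.
.#.#.
#..##
...##
.....
Generation 2: 25 live cells
.....
#....
.#.##
#####
###.#
#.###
##.#.
#..##
...##
.....
Population at generation 2: 25

Answer: 25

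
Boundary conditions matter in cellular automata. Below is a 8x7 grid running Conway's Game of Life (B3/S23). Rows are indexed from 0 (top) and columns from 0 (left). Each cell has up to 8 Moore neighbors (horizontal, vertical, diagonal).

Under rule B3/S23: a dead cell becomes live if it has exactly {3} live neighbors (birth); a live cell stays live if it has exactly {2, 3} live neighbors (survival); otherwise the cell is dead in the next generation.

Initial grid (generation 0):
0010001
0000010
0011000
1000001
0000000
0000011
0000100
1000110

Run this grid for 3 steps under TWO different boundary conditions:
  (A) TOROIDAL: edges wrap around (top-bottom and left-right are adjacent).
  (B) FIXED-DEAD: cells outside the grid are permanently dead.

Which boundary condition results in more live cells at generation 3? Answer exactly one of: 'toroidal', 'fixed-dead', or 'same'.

Answer: toroidal

Derivation:
Under TOROIDAL boundary, generation 3:
0011111
0000000
0000000
0000000
1000001
1000101
1001001
1011011
Population = 18

Under FIXED-DEAD boundary, generation 3:
0000000
0000000
0000000
0000000
0000010
0000101
0001100
0000110
Population = 7

Comparison: toroidal=18, fixed-dead=7 -> toroidal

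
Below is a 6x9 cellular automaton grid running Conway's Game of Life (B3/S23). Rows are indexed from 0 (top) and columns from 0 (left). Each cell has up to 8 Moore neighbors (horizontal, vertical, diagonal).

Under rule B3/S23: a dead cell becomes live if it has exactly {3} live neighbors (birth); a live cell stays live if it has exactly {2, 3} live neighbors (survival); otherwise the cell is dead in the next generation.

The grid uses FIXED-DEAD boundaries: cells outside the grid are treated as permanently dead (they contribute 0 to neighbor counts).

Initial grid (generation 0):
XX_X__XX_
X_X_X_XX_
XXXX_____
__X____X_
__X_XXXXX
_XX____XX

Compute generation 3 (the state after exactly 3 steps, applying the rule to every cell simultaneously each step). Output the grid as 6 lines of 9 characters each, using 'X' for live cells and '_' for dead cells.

Simulating step by step:
Generation 0 (given above): 26 live cells
Generation 1: 25 live cells
XXXX_XXX_
____XXXX_
X_____XX_
____XX_XX
__X__X___
_XXX_X__X
Generation 2: 22 live cells
_XXX___X_
X_XXX___X
_________
____XX_XX
_XX__X_XX
_XXXX____
Generation 3: 17 live cells
(generation 3 grid is the final answer)

Answer: _X__X____
____X____
_____X_XX
____XX_XX
_X___X_XX
_X_XX____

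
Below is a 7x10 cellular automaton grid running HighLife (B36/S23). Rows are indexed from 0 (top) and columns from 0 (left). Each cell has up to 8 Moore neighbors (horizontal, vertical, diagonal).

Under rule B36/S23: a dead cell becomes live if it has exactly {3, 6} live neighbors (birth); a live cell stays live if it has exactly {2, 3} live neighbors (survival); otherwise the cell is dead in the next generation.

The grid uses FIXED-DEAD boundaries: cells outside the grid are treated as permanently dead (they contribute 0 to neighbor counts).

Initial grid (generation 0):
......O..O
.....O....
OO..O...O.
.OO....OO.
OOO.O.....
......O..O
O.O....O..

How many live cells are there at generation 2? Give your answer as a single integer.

Answer: 15

Derivation:
Simulating step by step:
Generation 0 (given above): 20 live cells
Generation 1: 16 live cells
..........
.....O....
OOO....OO.
.......OO.
O.OO...OO.
O.OO......
..........
Generation 2: 15 live cells
..........
.O........
.O....OOO.
O..O..O..O
..OO...OO.
..OO......
..........
Population at generation 2: 15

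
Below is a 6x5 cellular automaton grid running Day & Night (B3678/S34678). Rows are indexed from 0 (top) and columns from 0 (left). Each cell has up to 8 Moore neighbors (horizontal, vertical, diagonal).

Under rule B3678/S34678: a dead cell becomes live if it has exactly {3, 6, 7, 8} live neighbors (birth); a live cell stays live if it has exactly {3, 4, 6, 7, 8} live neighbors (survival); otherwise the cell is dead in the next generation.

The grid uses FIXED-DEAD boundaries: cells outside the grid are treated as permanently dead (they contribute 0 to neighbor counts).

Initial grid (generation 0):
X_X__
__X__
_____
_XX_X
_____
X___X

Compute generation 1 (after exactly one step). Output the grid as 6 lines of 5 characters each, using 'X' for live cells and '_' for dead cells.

Answer: _X___
_X___
_XXX_
_____
_X_X_
_____

Derivation:
Simulating step by step:
Generation 0 (given above): 8 live cells
Generation 1: 7 live cells
(generation 1 grid is the final answer)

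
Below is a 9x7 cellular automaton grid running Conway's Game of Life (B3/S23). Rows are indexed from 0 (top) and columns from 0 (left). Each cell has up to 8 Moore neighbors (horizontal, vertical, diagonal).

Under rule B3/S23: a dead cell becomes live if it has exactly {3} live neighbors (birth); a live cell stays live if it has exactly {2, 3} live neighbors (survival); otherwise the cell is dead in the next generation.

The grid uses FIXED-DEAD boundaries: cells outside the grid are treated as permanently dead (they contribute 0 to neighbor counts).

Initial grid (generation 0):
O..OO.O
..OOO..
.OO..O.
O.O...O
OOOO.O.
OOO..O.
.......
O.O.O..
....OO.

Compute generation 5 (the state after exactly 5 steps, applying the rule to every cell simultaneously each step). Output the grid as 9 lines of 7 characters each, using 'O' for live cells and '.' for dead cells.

Answer: .......
.......
.......
.......
.......
..O....
...OO..
..OO...
..O.O..

Derivation:
Simulating step by step:
Generation 0 (given above): 27 live cells
Generation 1: 25 live cells
..O.OO.
.......
....OO.
O...OOO
...OOOO
O..OO..
O.OO...
...OOO.
...OOO.
Generation 2: 11 live cells
.......
...O...
....O.O
.......
......O
.O.....
.OO..O.
.....O.
...O.O.
Generation 3: 9 live cells
.......
.......
.......
.....O.
.......
.OO....
.OO....
..O..OO
....O..
Generation 4: 8 live cells
.......
.......
.......
.......
.......
.OO....
...O...
.OOO.O.
.....O.
Generation 5: 7 live cells
(generation 5 grid is the final answer)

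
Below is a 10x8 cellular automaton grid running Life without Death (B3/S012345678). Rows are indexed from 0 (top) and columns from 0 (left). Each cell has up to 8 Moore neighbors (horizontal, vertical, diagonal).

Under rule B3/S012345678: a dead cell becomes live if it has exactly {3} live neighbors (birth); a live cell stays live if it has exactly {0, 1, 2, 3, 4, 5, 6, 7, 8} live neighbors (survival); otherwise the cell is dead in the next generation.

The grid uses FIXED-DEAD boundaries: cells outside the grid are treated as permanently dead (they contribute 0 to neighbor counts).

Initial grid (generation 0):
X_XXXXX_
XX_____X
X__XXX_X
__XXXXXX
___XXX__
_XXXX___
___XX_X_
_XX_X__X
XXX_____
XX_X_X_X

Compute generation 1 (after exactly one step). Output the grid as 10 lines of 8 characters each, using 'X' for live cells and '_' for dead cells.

Simulating step by step:
Generation 0 (given above): 42 live cells
Generation 1: 47 live cells
(generation 1 grid is the final answer)

Answer: X_XXXXX_
XX_____X
X__XXX_X
__XXXXXX
_X_XXX__
_XXXX___
___XX_X_
XXX_XX_X
XXX_X_X_
XX_X_X_X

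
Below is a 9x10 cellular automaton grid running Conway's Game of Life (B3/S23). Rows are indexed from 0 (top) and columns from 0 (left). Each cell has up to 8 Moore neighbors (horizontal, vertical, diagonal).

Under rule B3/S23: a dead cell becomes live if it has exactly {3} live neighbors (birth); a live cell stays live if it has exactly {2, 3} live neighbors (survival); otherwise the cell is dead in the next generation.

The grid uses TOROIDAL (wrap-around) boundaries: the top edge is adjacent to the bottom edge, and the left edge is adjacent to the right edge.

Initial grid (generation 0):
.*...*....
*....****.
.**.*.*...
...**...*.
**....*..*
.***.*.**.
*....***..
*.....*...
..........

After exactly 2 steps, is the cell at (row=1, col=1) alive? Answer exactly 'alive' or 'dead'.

Simulating step by step:
Generation 0 (given above): 30 live cells
Generation 1: 34 live cells
.....*.*..
*.*.*..*..
.**.*.*.**
...**..*.*
**...**..*
..*.**..*.
*.*.**..**
.....***..
..........
Generation 2: 34 live cells
......*...
*.*.*..*.*
.**.*.*..*
...**..*..
***...**.*
..*....**.
.*......**
....******
.....*.*..

Cell (1,1) at generation 2: 0 -> dead

Answer: dead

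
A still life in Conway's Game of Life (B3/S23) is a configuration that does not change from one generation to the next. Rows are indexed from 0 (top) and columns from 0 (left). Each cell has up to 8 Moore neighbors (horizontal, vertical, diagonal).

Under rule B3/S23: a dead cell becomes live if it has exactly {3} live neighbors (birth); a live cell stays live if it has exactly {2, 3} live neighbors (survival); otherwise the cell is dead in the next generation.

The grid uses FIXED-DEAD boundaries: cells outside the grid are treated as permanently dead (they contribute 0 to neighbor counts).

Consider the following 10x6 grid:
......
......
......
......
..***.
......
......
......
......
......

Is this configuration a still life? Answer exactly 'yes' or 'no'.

Compute generation 1 and compare to generation 0 (given above):
Generation 1:
......
......
......
...*..
...*..
...*..
......
......
......
......
Cell (3,3) differs: gen0=0 vs gen1=1 -> NOT a still life.

Answer: no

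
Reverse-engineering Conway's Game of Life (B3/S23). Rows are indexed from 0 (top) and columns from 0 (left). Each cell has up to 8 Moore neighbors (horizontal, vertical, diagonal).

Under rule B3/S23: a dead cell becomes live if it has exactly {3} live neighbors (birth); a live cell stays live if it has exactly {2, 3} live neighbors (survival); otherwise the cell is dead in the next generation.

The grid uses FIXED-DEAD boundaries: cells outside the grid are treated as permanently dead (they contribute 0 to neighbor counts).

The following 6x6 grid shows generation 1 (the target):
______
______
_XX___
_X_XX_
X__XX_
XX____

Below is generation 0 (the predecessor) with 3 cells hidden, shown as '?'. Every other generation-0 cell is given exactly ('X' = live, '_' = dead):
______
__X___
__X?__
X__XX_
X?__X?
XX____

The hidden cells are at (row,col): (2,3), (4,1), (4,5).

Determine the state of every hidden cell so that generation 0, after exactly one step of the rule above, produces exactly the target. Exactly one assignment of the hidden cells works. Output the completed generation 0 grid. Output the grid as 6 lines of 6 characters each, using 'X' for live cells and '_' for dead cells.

Answer: ______
__X___
__X___
X__XX_
X___X_
XX____

Derivation:
Hidden generation-0 cells (in order): (2,3), (4,1), (4,5).
A hidden cell only influences target cells in its own 3x3 neighborhood. Try each of the 2^3 = 8 assignments, step the completed generation 0 forward once under B3/S23, and compare with the target:
  (2,3)=_ (4,1)=_ (4,5)=_ -> step reproduces the target at every cell -> ACCEPT
  (2,3)=_ (4,1)=_ (4,5)=X -> step gives (3,5)='X' but target has '_' -> reject
  (2,3)=_ (4,1)=X (4,5)=_ -> step gives (3,0)='X' but target has '_' -> reject
  (2,3)=_ (4,1)=X (4,5)=X -> step gives (3,0)='X' but target has '_' -> reject
  (2,3)=X (4,1)=_ (4,5)=_ -> step gives (1,2)='X' but target has '_' -> reject
  (2,3)=X (4,1)=_ (4,5)=X -> step gives (1,2)='X' but target has '_' -> reject
  (2,3)=X (4,1)=X (4,5)=_ -> step gives (1,2)='X' but target has '_' -> reject
  (2,3)=X (4,1)=X (4,5)=X -> step gives (1,2)='X' but target has '_' -> reject
Unique solution: (2,3)=dead, (4,1)=dead, (4,5)=dead.
Check: live-neighbor counts of every cell in the completed generation 0:
011100
021200
132421
132322
342322
221111
Applying B3/S23 to generation 0 with these counts gives:
______
______
_XX___
_X_XX_
X__XX_
XX____
which matches the target exactly.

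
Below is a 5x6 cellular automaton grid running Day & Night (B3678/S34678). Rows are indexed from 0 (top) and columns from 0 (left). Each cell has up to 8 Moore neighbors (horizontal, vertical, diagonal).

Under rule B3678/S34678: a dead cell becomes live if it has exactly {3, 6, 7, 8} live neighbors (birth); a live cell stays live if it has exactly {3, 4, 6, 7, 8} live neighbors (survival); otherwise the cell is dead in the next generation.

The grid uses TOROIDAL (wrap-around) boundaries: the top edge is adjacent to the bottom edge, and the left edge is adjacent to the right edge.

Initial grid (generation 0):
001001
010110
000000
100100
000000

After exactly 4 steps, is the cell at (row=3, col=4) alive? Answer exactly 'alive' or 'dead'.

Simulating step by step:
Generation 0 (given above): 7 live cells
Generation 1: 6 live cells
000110
001000
001110
000000
000000
Generation 2: 4 live cells
000000
001100
000100
000100
000000
Generation 3: 2 live cells
000000
000000
000110
000000
000000
Generation 4: 0 live cells
000000
000000
000000
000000
000000

Cell (3,4) at generation 4: 0 -> dead

Answer: dead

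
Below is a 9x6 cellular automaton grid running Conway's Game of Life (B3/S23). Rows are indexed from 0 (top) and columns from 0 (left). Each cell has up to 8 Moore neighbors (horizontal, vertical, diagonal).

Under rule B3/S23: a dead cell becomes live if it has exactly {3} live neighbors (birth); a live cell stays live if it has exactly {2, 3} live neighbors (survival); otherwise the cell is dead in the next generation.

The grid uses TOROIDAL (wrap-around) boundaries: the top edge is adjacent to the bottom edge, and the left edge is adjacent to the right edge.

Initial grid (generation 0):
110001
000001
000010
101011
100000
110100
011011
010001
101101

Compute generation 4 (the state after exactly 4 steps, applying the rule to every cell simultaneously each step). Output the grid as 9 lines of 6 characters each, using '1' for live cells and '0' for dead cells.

Answer: 100100
000101
000010
000000
000000
000000
000110
001110
000000

Derivation:
Simulating step by step:
Generation 0 (given above): 23 live cells
Generation 1: 20 live cells
011000
000011
100110
110110
001110
000110
000111
000000
001000
Generation 2: 20 live cells
011100
111011
111000
110000
010000
000000
000101
000110
011000
Generation 3: 12 live cells
000011
000011
000100
000000
110000
000000
000100
000110
010010
Generation 4: 10 live cells
(generation 4 grid is the final answer)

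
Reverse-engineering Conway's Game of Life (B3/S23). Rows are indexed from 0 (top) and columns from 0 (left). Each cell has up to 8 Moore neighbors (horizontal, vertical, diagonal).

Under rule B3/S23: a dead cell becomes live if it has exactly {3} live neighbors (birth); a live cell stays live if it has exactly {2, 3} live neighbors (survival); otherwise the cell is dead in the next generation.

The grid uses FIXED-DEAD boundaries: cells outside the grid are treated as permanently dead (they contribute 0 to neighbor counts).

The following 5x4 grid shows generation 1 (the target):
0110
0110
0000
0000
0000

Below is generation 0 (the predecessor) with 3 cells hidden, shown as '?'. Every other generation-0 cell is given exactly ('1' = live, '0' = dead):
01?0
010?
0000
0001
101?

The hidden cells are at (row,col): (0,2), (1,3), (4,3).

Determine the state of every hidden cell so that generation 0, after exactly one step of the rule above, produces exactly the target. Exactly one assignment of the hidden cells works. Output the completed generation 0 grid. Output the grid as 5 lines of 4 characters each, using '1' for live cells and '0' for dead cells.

Hidden generation-0 cells (in order): (0,2), (1,3), (4,3).
A hidden cell only influences target cells in its own 3x3 neighborhood. Try each of the 2^3 = 8 assignments, step the completed generation 0 forward once under B3/S23, and compare with the target:
  (0,2)=0 (1,3)=0 (4,3)=0 -> step gives (0,1)='0' but target has '1' -> reject
  (0,2)=0 (1,3)=0 (4,3)=1 -> step gives (0,1)='0' but target has '1' -> reject
  (0,2)=0 (1,3)=1 (4,3)=0 -> step gives (0,1)='0' but target has '1' -> reject
  (0,2)=0 (1,3)=1 (4,3)=1 -> step gives (0,1)='0' but target has '1' -> reject
  (0,2)=1 (1,3)=0 (4,3)=0 -> step reproduces the target at every cell -> ACCEPT
  (0,2)=1 (1,3)=0 (4,3)=1 -> step gives (3,2)='1' but target has '0' -> reject
  (0,2)=1 (1,3)=1 (4,3)=0 -> step gives (1,2)='0' but target has '1' -> reject
  (0,2)=1 (1,3)=1 (4,3)=1 -> step gives (1,2)='0' but target has '1' -> reject
Unique solution: (0,2)=live, (1,3)=dead, (4,3)=dead.
Check: live-neighbor counts of every cell in the completed generation 0:
2221
2231
1121
1221
0212
Applying B3/S23 to generation 0 with these counts gives:
0110
0110
0000
0000
0000
which matches the target exactly.

Answer: 0110
0100
0000
0001
1010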